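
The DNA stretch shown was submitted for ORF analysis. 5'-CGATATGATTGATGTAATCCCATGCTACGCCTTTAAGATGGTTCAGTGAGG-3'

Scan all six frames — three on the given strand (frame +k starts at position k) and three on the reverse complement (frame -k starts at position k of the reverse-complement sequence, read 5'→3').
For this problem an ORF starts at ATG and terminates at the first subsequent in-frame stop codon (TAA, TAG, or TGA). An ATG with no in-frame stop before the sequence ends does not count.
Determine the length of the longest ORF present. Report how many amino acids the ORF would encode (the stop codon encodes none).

14

Reverse complement (5'→3'): CCTCACTGAACCATCTTAAAGGCGTAGCATGGGATTACATCAATCATATCG
Frame +1: CGA TAT GAT TGA TGT AAT CCC ATG CTA CGC CTT TAA GAT GGT TCA GTG AGG — ATG at 22, stop TAA at 34 → 15 nt.
Frame +2: GAT ATG ATT GAT GTA ATC CCA TGC TAC GCC TTT AAG ATG GTT CAG TGA — ATG at 5, stop TGA at 47 → 45 nt; ATG at 38, stop TGA at 47 → 12 nt.
Frame +3: ATA TGA TTG ATG TAA TCC CAT GCT ACG CCT TTA AGA TGG TTC AGT GAG — ATG at 12, stop TAA at 15 → 6 nt.
Frame -1: CCT CAC TGA ACC ATC TTA AAG GCG TAG CAT GGG ATT ACA TCA ATC ATA TCG — no ATG→stop ORF.
Frame -2: CTC ACT GAA CCA TCT TAA AGG CGT AGC ATG GGA TTA CAT CAA TCA TAT — no ATG→stop ORF.
Frame -3: TCA CTG AAC CAT CTT AAA GGC GTA GCA TGG GAT TAC ATC AAT CAT ATC — no ATG→stop ORF.
Longest: frame +2, positions 5–49, 45 nt = 15 codons = 14 aa. → 14 amino acids.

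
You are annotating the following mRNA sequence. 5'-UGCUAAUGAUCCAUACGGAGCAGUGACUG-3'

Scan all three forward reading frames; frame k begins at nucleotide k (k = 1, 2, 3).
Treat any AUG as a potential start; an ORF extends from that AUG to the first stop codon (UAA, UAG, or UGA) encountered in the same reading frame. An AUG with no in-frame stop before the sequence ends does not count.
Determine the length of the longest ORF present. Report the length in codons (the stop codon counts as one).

Frame 1: UGC UAA UGA UCC AUA CGG AGC AGU GAC — no AUG→stop ORF.
Frame 2: GCU AAU GAU CCA UAC GGA GCA GUG ACU — no AUG→stop ORF.
Frame 3: CUA AUG AUC CAU ACG GAG CAG UGA CUG — AUG at 6, stop UGA at 24 → 21 nt.
Longest: frame 3, positions 6–26, 21 nt = 7 codons = 6 aa. → 7 codons.

7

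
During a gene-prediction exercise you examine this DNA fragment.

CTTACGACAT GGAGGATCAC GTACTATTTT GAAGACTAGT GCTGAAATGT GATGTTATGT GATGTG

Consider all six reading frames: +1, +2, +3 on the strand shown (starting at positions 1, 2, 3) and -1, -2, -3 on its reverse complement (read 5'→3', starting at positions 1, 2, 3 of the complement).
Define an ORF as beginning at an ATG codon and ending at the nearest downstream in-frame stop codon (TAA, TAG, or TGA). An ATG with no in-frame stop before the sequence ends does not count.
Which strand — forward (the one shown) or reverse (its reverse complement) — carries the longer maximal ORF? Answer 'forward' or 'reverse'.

Reverse complement (5'→3'): CACATCACATAACATCACATTTCAGCACTAGTCTTCAAAATAGTACGTGATCCTCCATGTCGTAAG
Frame +1: CTT ACG ACA TGG AGG ATC ACG TAC TAT TTT GAA GAC TAG TGC TGA AAT GTG ATG TTA TGT GAT GTG — no ATG→stop ORF.
Frame +2: TTA CGA CAT GGA GGA TCA CGT ACT ATT TTG AAG ACT AGT GCT GAA ATG TGA TGT TAT GTG ATG — ATG at 47, stop TGA at 50 → 6 nt.
Frame +3: TAC GAC ATG GAG GAT CAC GTA CTA TTT TGA AGA CTA GTG CTG AAA TGT GAT GTT ATG TGA TGT — ATG at 9, stop TGA at 30 → 24 nt; ATG at 57, stop TGA at 60 → 6 nt.
Frame -1: CAC ATC ACA TAA CAT CAC ATT TCA GCA CTA GTC TTC AAA ATA GTA CGT GAT CCT CCA TGT CGT AAG — no ATG→stop ORF.
Frame -2: ACA TCA CAT AAC ATC ACA TTT CAG CAC TAG TCT TCA AAA TAG TAC GTG ATC CTC CAT GTC GTA — no ATG→stop ORF.
Frame -3: CAT CAC ATA ACA TCA CAT TTC AGC ACT AGT CTT CAA AAT AGT ACG TGA TCC TCC ATG TCG TAA — ATG at 57, stop TAA at 63 → 9 nt.
Forward-strand max 24 nt; reverse-strand max 9 nt. The forward strand has the longer ORF.

forward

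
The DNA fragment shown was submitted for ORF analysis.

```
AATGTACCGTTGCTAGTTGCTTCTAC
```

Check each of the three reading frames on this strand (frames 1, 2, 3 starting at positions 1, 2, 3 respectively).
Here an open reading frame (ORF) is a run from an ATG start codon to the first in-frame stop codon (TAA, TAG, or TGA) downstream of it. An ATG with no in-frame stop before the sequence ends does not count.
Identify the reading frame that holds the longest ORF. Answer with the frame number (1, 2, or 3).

Frame 1: AAT GTA CCG TTG CTA GTT GCT TCT — no ATG→stop ORF.
Frame 2: ATG TAC CGT TGC TAG TTG CTT CTA — ATG at 2, stop TAG at 14 → 15 nt.
Frame 3: TGT ACC GTT GCT AGT TGC TTC TAC — no ATG→stop ORF.
Longest ORF is 15 nt in frame 2 (positions 2–16).

2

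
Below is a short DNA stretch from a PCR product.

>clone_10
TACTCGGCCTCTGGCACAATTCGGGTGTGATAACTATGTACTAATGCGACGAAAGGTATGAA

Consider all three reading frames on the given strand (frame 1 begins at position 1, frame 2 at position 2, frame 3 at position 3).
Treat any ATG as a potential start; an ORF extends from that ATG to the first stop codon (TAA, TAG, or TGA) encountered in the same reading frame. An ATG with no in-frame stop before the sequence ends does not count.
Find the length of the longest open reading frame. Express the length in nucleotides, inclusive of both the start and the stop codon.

Frame 1: TAC TCG GCC TCT GGC ACA ATT CGG GTG TGA TAA CTA TGT ACT AAT GCG ACG AAA GGT ATG — no ATG→stop ORF.
Frame 2: ACT CGG CCT CTG GCA CAA TTC GGG TGT GAT AAC TAT GTA CTA ATG CGA CGA AAG GTA TGA — ATG at 44, stop TGA at 59 → 18 nt.
Frame 3: CTC GGC CTC TGG CAC AAT TCG GGT GTG ATA ACT ATG TAC TAA TGC GAC GAA AGG TAT GAA — ATG at 36, stop TAA at 42 → 9 nt.
Longest: frame 2, positions 44–61, 18 nt = 6 codons = 5 aa. → 18 nucleotides.

18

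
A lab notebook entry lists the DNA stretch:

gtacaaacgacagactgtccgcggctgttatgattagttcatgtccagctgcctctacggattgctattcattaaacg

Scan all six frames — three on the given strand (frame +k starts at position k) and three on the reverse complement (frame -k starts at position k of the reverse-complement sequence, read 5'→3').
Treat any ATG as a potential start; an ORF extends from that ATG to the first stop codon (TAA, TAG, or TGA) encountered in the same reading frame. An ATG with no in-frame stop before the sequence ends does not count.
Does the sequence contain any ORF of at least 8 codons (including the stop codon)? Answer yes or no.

no

Reverse complement (5'→3'): CGTTTAATGAATAGCAATCCGTAGAGGCAGCTGGACATGAACTAATCATAACAGCCGCGGACAGTCTGTCGTTTGTAC
Frame +1: GTA CAA ACG ACA GAC TGT CCG CGG CTG TTA TGA TTA GTT CAT GTC CAG CTG CCT CTA CGG ATT GCT ATT CAT TAA ACG — no ATG→stop ORF.
Frame +2: TAC AAA CGA CAG ACT GTC CGC GGC TGT TAT GAT TAG TTC ATG TCC AGC TGC CTC TAC GGA TTG CTA TTC ATT AAA — no ATG→stop ORF.
Frame +3: ACA AAC GAC AGA CTG TCC GCG GCT GTT ATG ATT AGT TCA TGT CCA GCT GCC TCT ACG GAT TGC TAT TCA TTA AAC — no ATG→stop ORF.
Frame -1: CGT TTA ATG AAT AGC AAT CCG TAG AGG CAG CTG GAC ATG AAC TAA TCA TAA CAG CCG CGG ACA GTC TGT CGT TTG TAC — ATG at 7, stop TAG at 22 → 18 nt; ATG at 37, stop TAA at 43 → 9 nt.
Frame -2: GTT TAA TGA ATA GCA ATC CGT AGA GGC AGC TGG ACA TGA ACT AAT CAT AAC AGC CGC GGA CAG TCT GTC GTT TGT — no ATG→stop ORF.
Frame -3: TTT AAT GAA TAG CAA TCC GTA GAG GCA GCT GGA CAT GAA CTA ATC ATA ACA GCC GCG GAC AGT CTG TCG TTT GTA — no ATG→stop ORF.
Largest ORF found is 6 codons < 8, so no.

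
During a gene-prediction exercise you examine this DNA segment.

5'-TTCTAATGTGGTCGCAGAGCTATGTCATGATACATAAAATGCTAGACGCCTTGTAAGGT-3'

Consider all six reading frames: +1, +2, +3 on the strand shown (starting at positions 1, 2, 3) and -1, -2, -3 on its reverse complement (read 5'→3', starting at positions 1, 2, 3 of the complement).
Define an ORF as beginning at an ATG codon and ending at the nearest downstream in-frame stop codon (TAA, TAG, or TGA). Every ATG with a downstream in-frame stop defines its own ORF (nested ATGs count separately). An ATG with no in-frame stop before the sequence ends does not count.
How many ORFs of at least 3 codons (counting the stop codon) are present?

Reverse complement (5'→3'): ACCTTACAAGGCGTCTAGCATTTTATGTATCATGACATAGCTCTGCGACCACATTAGAA
Frame +1: TTC TAA TGT GGT CGC AGA GCT ATG TCA TGA TAC ATA AAA TGC TAG ACG CCT TGT AAG — ATG at 22, stop TGA at 28 → 9 nt.
Frame +2: TCT AAT GTG GTC GCA GAG CTA TGT CAT GAT ACA TAA AAT GCT AGA CGC CTT GTA AGG — no ATG→stop ORF.
Frame +3: CTA ATG TGG TCG CAG AGC TAT GTC ATG ATA CAT AAA ATG CTA GAC GCC TTG TAA GGT — ATG at 6, stop TAA at 54 → 51 nt; ATG at 27, stop TAA at 54 → 30 nt; ATG at 39, stop TAA at 54 → 18 nt.
Frame -1: ACC TTA CAA GGC GTC TAG CAT TTT ATG TAT CAT GAC ATA GCT CTG CGA CCA CAT TAG — ATG at 25, stop TAG at 55 → 33 nt.
Frame -2: CCT TAC AAG GCG TCT AGC ATT TTA TGT ATC ATG ACA TAG CTC TGC GAC CAC ATT AGA — ATG at 32, stop TAG at 38 → 9 nt.
Frame -3: CTT ACA AGG CGT CTA GCA TTT TAT GTA TCA TGA CAT AGC TCT GCG ACC ACA TTA GAA — no ATG→stop ORF.
ORFs ≥ 3 codons: frame +1 22–30 (3 codons), frame +3 6–56 (17 codons), frame +3 27–56 (10 codons), frame +3 39–56 (6 codons), frame -1 25–57 (11 codons), frame -2 32–40 (3 codons). Count = 6.

6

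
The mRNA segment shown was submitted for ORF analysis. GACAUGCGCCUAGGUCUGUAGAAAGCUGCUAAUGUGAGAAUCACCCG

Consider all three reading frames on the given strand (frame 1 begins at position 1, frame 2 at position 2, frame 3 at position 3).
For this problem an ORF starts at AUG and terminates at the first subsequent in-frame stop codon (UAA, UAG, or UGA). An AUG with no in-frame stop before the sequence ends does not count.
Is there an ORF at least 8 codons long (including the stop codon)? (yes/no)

no

Frame 1: GAC AUG CGC CUA GGU CUG UAG AAA GCU GCU AAU GUG AGA AUC ACC — AUG at 4, stop UAG at 19 → 18 nt.
Frame 2: ACA UGC GCC UAG GUC UGU AGA AAG CUG CUA AUG UGA GAA UCA CCC — AUG at 32, stop UGA at 35 → 6 nt.
Frame 3: CAU GCG CCU AGG UCU GUA GAA AGC UGC UAA UGU GAG AAU CAC CCG — no AUG→stop ORF.
Largest ORF found is 6 codons < 8, so no.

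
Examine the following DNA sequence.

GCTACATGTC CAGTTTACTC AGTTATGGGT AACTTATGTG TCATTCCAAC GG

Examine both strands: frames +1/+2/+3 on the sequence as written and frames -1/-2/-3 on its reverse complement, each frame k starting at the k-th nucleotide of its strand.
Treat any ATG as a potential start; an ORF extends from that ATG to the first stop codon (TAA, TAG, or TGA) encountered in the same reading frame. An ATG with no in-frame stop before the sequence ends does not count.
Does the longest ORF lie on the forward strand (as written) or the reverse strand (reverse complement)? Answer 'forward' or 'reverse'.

Reverse complement (5'→3'): CCGTTGGAATGACACATAAGTTACCCATAACTGAGTAAACTGGACATGTAGC
Frame +1: GCT ACA TGT CCA GTT TAC TCA GTT ATG GGT AAC TTA TGT GTC ATT CCA ACG — no ATG→stop ORF.
Frame +2: CTA CAT GTC CAG TTT ACT CAG TTA TGG GTA ACT TAT GTG TCA TTC CAA CGG — no ATG→stop ORF.
Frame +3: TAC ATG TCC AGT TTA CTC AGT TAT GGG TAA CTT ATG TGT CAT TCC AAC — ATG at 6, stop TAA at 30 → 27 nt.
Frame -1: CCG TTG GAA TGA CAC ATA AGT TAC CCA TAA CTG AGT AAA CTG GAC ATG TAG — ATG at 46, stop TAG at 49 → 6 nt.
Frame -2: CGT TGG AAT GAC ACA TAA GTT ACC CAT AAC TGA GTA AAC TGG ACA TGT AGC — no ATG→stop ORF.
Frame -3: GTT GGA ATG ACA CAT AAG TTA CCC ATA ACT GAG TAA ACT GGA CAT GTA — ATG at 9, stop TAA at 36 → 30 nt.
Forward-strand max 27 nt; reverse-strand max 30 nt. The reverse strand has the longer ORF.

reverse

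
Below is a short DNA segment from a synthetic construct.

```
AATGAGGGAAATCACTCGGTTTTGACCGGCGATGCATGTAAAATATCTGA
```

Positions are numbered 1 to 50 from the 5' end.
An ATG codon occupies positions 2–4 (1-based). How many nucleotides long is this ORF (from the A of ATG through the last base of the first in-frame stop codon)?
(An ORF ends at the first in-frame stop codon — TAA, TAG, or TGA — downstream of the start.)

24

Codons from position 2: ATG (2–4), AGG (5–7), GAA (8–10), ATC (11–13), ACT (14–16), CGG (17–19), TTT (20–22), TGA (23–25).
TGA is the first in-frame stop; ORF spans 2–25, 24 nucleotides.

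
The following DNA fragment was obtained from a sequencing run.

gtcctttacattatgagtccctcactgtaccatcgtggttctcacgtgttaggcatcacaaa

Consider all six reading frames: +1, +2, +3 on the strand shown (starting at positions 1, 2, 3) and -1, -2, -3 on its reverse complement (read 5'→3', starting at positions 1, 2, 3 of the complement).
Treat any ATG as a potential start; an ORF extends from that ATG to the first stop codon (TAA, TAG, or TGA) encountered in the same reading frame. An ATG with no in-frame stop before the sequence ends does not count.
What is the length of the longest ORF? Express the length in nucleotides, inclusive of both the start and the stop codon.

15

Reverse complement (5'→3'): TTTGTGATGCCTAACACGTGAGAACCACGATGGTACAGTGAGGGACTCATAATGTAAAGGAC
Frame +1: GTC CTT TAC ATT ATG AGT CCC TCA CTG TAC CAT CGT GGT TCT CAC GTG TTA GGC ATC ACA — no ATG→stop ORF.
Frame +2: TCC TTT ACA TTA TGA GTC CCT CAC TGT ACC ATC GTG GTT CTC ACG TGT TAG GCA TCA CAA — no ATG→stop ORF.
Frame +3: CCT TTA CAT TAT GAG TCC CTC ACT GTA CCA TCG TGG TTC TCA CGT GTT AGG CAT CAC AAA — no ATG→stop ORF.
Frame -1: TTT GTG ATG CCT AAC ACG TGA GAA CCA CGA TGG TAC AGT GAG GGA CTC ATA ATG TAA AGG — ATG at 7, stop TGA at 19 → 15 nt; ATG at 52, stop TAA at 55 → 6 nt.
Frame -2: TTG TGA TGC CTA ACA CGT GAG AAC CAC GAT GGT ACA GTG AGG GAC TCA TAA TGT AAA GGA — no ATG→stop ORF.
Frame -3: TGT GAT GCC TAA CAC GTG AGA ACC ACG ATG GTA CAG TGA GGG ACT CAT AAT GTA AAG GAC — ATG at 30, stop TGA at 39 → 12 nt.
Longest: frame -1, positions 7–21, 15 nt = 5 codons = 4 aa. → 15 nucleotides.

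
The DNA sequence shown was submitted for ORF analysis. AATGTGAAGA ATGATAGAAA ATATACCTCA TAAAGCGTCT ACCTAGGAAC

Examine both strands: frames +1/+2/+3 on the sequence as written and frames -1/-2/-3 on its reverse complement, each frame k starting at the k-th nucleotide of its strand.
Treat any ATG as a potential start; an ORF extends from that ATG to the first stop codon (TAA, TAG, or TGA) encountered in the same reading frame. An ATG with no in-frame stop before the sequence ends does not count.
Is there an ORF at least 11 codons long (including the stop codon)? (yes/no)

yes

Reverse complement (5'→3'): GTTCCTAGGTAGACGCTTTATGAGGTATATTTTCTATCATTCTTCACATT
Frame +1: AAT GTG AAG AAT GAT AGA AAA TAT ACC TCA TAA AGC GTC TAC CTA GGA — no ATG→stop ORF.
Frame +2: ATG TGA AGA ATG ATA GAA AAT ATA CCT CAT AAA GCG TCT ACC TAG GAA — ATG at 2, stop TGA at 5 → 6 nt; ATG at 11, stop TAG at 44 → 36 nt.
Frame +3: TGT GAA GAA TGA TAG AAA ATA TAC CTC ATA AAG CGT CTA CCT AGG AAC — no ATG→stop ORF.
Frame -1: GTT CCT AGG TAG ACG CTT TAT GAG GTA TAT TTT CTA TCA TTC TTC ACA — no ATG→stop ORF.
Frame -2: TTC CTA GGT AGA CGC TTT ATG AGG TAT ATT TTC TAT CAT TCT TCA CAT — no ATG→stop ORF.
Frame -3: TCC TAG GTA GAC GCT TTA TGA GGT ATA TTT TCT ATC ATT CTT CAC ATT — no ATG→stop ORF.
Frame +2 has an ORF of 12 codons (positions 11–46) ≥ 11, so yes.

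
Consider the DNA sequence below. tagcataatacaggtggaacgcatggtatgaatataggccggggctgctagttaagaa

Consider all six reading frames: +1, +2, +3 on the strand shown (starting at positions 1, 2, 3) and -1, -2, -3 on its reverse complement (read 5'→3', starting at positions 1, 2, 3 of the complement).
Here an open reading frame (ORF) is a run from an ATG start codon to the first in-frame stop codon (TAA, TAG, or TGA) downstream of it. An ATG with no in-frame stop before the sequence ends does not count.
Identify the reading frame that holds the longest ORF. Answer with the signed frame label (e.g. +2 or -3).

Reverse complement (5'→3'): TTCTTAACTAGCAGCCCCGGCCTATATTCATACCATGCGTTCCACCTGTATTATGCTA
Frame +1: TAG CAT AAT ACA GGT GGA ACG CAT GGT ATG AAT ATA GGC CGG GGC TGC TAG TTA AGA — ATG at 28, stop TAG at 49 → 24 nt.
Frame +2: AGC ATA ATA CAG GTG GAA CGC ATG GTA TGA ATA TAG GCC GGG GCT GCT AGT TAA GAA — ATG at 23, stop TGA at 29 → 9 nt.
Frame +3: GCA TAA TAC AGG TGG AAC GCA TGG TAT GAA TAT AGG CCG GGG CTG CTA GTT AAG — no ATG→stop ORF.
Frame -1: TTC TTA ACT AGC AGC CCC GGC CTA TAT TCA TAC CAT GCG TTC CAC CTG TAT TAT GCT — no ATG→stop ORF.
Frame -2: TCT TAA CTA GCA GCC CCG GCC TAT ATT CAT ACC ATG CGT TCC ACC TGT ATT ATG CTA — no ATG→stop ORF.
Frame -3: CTT AAC TAG CAG CCC CGG CCT ATA TTC ATA CCA TGC GTT CCA CCT GTA TTA TGC — no ATG→stop ORF.
Longest ORF is 24 nt in frame +1 (positions 28–51).

+1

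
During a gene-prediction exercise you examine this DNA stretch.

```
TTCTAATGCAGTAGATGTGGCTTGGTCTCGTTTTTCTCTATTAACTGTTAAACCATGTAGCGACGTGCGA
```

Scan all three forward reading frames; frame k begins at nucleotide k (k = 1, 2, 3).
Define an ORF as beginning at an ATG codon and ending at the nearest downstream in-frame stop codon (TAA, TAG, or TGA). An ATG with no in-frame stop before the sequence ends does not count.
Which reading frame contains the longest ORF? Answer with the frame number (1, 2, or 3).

3

Frame 1: TTC TAA TGC AGT AGA TGT GGC TTG GTC TCG TTT TTC TCT ATT AAC TGT TAA ACC ATG TAG CGA CGT GCG — ATG at 55, stop TAG at 58 → 6 nt.
Frame 2: TCT AAT GCA GTA GAT GTG GCT TGG TCT CGT TTT TCT CTA TTA ACT GTT AAA CCA TGT AGC GAC GTG CGA — no ATG→stop ORF.
Frame 3: CTA ATG CAG TAG ATG TGG CTT GGT CTC GTT TTT CTC TAT TAA CTG TTA AAC CAT GTA GCG ACG TGC — ATG at 6, stop TAG at 12 → 9 nt; ATG at 15, stop TAA at 42 → 30 nt.
Longest ORF is 30 nt in frame 3 (positions 15–44).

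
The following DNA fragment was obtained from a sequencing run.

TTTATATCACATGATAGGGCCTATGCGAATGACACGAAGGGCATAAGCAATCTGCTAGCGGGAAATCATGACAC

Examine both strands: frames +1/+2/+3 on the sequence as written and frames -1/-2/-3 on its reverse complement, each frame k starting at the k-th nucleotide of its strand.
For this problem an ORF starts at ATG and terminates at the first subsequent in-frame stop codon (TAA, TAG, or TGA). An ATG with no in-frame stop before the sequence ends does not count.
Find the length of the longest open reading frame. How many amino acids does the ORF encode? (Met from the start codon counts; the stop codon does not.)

Reverse complement (5'→3'): GTGTCATGATTTCCCGCTAGCAGATTGCTTATGCCCTTCGTGTCATTCGCATAGGCCCTATCATGTGATATAAA
Frame +1: TTT ATA TCA CAT GAT AGG GCC TAT GCG AAT GAC ACG AAG GGC ATA AGC AAT CTG CTA GCG GGA AAT CAT GAC — no ATG→stop ORF.
Frame +2: TTA TAT CAC ATG ATA GGG CCT ATG CGA ATG ACA CGA AGG GCA TAA GCA ATC TGC TAG CGG GAA ATC ATG ACA — ATG at 11, stop TAA at 44 → 36 nt; ATG at 23, stop TAA at 44 → 24 nt; ATG at 29, stop TAA at 44 → 18 nt.
Frame +3: TAT ATC ACA TGA TAG GGC CTA TGC GAA TGA CAC GAA GGG CAT AAG CAA TCT GCT AGC GGG AAA TCA TGA CAC — no ATG→stop ORF.
Frame -1: GTG TCA TGA TTT CCC GCT AGC AGA TTG CTT ATG CCC TTC GTG TCA TTC GCA TAG GCC CTA TCA TGT GAT ATA — ATG at 31, stop TAG at 52 → 24 nt.
Frame -2: TGT CAT GAT TTC CCG CTA GCA GAT TGC TTA TGC CCT TCG TGT CAT TCG CAT AGG CCC TAT CAT GTG ATA TAA — no ATG→stop ORF.
Frame -3: GTC ATG ATT TCC CGC TAG CAG ATT GCT TAT GCC CTT CGT GTC ATT CGC ATA GGC CCT ATC ATG TGA TAT AAA — ATG at 6, stop TAG at 18 → 15 nt; ATG at 63, stop TGA at 66 → 6 nt.
Longest: frame +2, positions 11–46, 36 nt = 12 codons = 11 aa. → 11 amino acids.

11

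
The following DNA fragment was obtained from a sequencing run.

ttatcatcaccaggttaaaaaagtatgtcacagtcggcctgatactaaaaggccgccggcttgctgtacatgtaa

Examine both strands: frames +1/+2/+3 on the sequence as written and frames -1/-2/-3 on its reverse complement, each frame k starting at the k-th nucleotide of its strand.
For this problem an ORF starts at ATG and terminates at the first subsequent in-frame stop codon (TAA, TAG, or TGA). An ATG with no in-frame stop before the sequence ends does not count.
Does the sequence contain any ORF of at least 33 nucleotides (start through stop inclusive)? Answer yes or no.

no

Reverse complement (5'→3'): TTACATGTACAGCAAGCCGGCGGCCTTTTAGTATCAGGCCGACTGTGACATACTTTTTTAACCTGGTGATGATAA
Frame +1: TTA TCA TCA CCA GGT TAA AAA AGT ATG TCA CAG TCG GCC TGA TAC TAA AAG GCC GCC GGC TTG CTG TAC ATG TAA — ATG at 25, stop TGA at 40 → 18 nt; ATG at 70, stop TAA at 73 → 6 nt.
Frame +2: TAT CAT CAC CAG GTT AAA AAA GTA TGT CAC AGT CGG CCT GAT ACT AAA AGG CCG CCG GCT TGC TGT ACA TGT — no ATG→stop ORF.
Frame +3: ATC ATC ACC AGG TTA AAA AAG TAT GTC ACA GTC GGC CTG ATA CTA AAA GGC CGC CGG CTT GCT GTA CAT GTA — no ATG→stop ORF.
Frame -1: TTA CAT GTA CAG CAA GCC GGC GGC CTT TTA GTA TCA GGC CGA CTG TGA CAT ACT TTT TTA ACC TGG TGA TGA TAA — no ATG→stop ORF.
Frame -2: TAC ATG TAC AGC AAG CCG GCG GCC TTT TAG TAT CAG GCC GAC TGT GAC ATA CTT TTT TAA CCT GGT GAT GAT — ATG at 5, stop TAG at 29 → 27 nt.
Frame -3: ACA TGT ACA GCA AGC CGG CGG CCT TTT AGT ATC AGG CCG ACT GTG ACA TAC TTT TTT AAC CTG GTG ATG ATA — no ATG→stop ORF.
Largest ORF found is 27 nucleotides < 33, so no.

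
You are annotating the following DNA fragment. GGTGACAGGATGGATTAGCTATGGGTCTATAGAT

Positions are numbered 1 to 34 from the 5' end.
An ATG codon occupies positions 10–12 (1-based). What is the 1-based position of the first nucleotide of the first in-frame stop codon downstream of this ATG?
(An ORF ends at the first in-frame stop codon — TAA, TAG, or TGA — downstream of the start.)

16

Codons from position 10: ATG (10–12), GAT (13–15), TAG (16–18).
TAG is a stop codon; it begins at position 16.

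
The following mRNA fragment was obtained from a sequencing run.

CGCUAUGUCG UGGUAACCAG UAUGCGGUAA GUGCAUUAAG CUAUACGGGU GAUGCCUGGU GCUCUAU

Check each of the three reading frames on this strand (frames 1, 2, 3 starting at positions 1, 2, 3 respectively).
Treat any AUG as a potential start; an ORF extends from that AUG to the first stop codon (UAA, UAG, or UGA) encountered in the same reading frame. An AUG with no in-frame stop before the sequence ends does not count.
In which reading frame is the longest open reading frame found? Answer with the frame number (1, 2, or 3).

2

Frame 1: CGC UAU GUC GUG GUA ACC AGU AUG CGG UAA GUG CAU UAA GCU AUA CGG GUG AUG CCU GGU GCU CUA — AUG at 22, stop UAA at 28 → 9 nt.
Frame 2: GCU AUG UCG UGG UAA CCA GUA UGC GGU AAG UGC AUU AAG CUA UAC GGG UGA UGC CUG GUG CUC UAU — AUG at 5, stop UAA at 14 → 12 nt.
Frame 3: CUA UGU CGU GGU AAC CAG UAU GCG GUA AGU GCA UUA AGC UAU ACG GGU GAU GCC UGG UGC UCU — no AUG→stop ORF.
Longest ORF is 12 nt in frame 2 (positions 5–16).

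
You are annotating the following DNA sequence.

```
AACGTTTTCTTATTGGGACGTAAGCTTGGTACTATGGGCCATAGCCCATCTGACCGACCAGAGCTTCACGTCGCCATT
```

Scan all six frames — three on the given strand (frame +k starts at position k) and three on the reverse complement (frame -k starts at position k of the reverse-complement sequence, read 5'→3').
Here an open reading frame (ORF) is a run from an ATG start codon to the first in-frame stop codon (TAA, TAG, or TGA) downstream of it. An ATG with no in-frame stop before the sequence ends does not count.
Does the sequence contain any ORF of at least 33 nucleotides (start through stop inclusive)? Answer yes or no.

yes

Reverse complement (5'→3'): AATGGCGACGTGAAGCTCTGGTCGGTCAGATGGGCTATGGCCCATAGTACCAAGCTTACGTCCCAATAAGAAAACGTT
Frame +1: AAC GTT TTC TTA TTG GGA CGT AAG CTT GGT ACT ATG GGC CAT AGC CCA TCT GAC CGA CCA GAG CTT CAC GTC GCC ATT — no ATG→stop ORF.
Frame +2: ACG TTT TCT TAT TGG GAC GTA AGC TTG GTA CTA TGG GCC ATA GCC CAT CTG ACC GAC CAG AGC TTC ACG TCG CCA — no ATG→stop ORF.
Frame +3: CGT TTT CTT ATT GGG ACG TAA GCT TGG TAC TAT GGG CCA TAG CCC ATC TGA CCG ACC AGA GCT TCA CGT CGC CAT — no ATG→stop ORF.
Frame -1: AAT GGC GAC GTG AAG CTC TGG TCG GTC AGA TGG GCT ATG GCC CAT AGT ACC AAG CTT ACG TCC CAA TAA GAA AAC GTT — ATG at 37, stop TAA at 67 → 33 nt.
Frame -2: ATG GCG ACG TGA AGC TCT GGT CGG TCA GAT GGG CTA TGG CCC ATA GTA CCA AGC TTA CGT CCC AAT AAG AAA ACG — ATG at 2, stop TGA at 11 → 12 nt.
Frame -3: TGG CGA CGT GAA GCT CTG GTC GGT CAG ATG GGC TAT GGC CCA TAG TAC CAA GCT TAC GTC CCA ATA AGA AAA CGT — ATG at 30, stop TAG at 45 → 18 nt.
Frame -1 has an ORF of 33 nucleotides (positions 37–69) ≥ 33, so yes.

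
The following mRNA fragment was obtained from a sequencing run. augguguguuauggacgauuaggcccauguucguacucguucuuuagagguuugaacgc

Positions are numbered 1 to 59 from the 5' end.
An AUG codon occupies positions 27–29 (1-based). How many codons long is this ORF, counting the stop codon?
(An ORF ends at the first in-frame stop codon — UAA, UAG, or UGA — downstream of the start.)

Codons from position 27: AUG (27–29), UUC (30–32), GUA (33–35), CUC (36–38), GUU (39–41), CUU (42–44), UAG (45–47).
UAG is the first in-frame stop; that's 7 codons including the stop.

7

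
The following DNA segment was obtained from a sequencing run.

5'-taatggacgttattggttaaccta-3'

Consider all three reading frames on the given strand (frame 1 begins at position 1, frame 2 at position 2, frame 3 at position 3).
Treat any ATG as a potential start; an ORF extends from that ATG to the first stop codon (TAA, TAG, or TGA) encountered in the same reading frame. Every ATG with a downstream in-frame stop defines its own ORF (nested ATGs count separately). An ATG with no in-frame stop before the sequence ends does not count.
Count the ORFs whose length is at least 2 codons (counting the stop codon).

Frame 1: TAA TGG ACG TTA TTG GTT AAC CTA — no ATG→stop ORF.
Frame 2: AAT GGA CGT TAT TGG TTA ACC — no ATG→stop ORF.
Frame 3: ATG GAC GTT ATT GGT TAA CCT — ATG at 3, stop TAA at 18 → 18 nt.
ORFs ≥ 2 codons: frame 3 3–20 (6 codons). Count = 1.

1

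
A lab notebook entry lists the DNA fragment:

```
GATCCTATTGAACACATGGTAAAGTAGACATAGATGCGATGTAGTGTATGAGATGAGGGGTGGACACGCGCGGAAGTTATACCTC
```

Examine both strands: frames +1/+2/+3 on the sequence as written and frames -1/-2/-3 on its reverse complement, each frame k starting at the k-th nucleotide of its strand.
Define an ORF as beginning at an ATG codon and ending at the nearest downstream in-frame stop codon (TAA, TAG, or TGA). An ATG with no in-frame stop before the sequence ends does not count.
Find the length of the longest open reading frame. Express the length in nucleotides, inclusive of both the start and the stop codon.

Reverse complement (5'→3'): GAGGTATAACTTCCGCGCGTGTCCACCCCTCATCTCATACACTACATCGCATCTATGTCTACTTTACCATGTGTTCAATAGGATC
Frame +1: GAT CCT ATT GAA CAC ATG GTA AAG TAG ACA TAG ATG CGA TGT AGT GTA TGA GAT GAG GGG TGG ACA CGC GCG GAA GTT ATA CCT — ATG at 16, stop TAG at 25 → 12 nt; ATG at 34, stop TGA at 49 → 18 nt.
Frame +2: ATC CTA TTG AAC ACA TGG TAA AGT AGA CAT AGA TGC GAT GTA GTG TAT GAG ATG AGG GGT GGA CAC GCG CGG AAG TTA TAC CTC — no ATG→stop ORF.
Frame +3: TCC TAT TGA ACA CAT GGT AAA GTA GAC ATA GAT GCG ATG TAG TGT ATG AGA TGA GGG GTG GAC ACG CGC GGA AGT TAT ACC — ATG at 39, stop TAG at 42 → 6 nt; ATG at 48, stop TGA at 54 → 9 nt.
Frame -1: GAG GTA TAA CTT CCG CGC GTG TCC ACC CCT CAT CTC ATA CAC TAC ATC GCA TCT ATG TCT ACT TTA CCA TGT GTT CAA TAG GAT — ATG at 55, stop TAG at 79 → 27 nt.
Frame -2: AGG TAT AAC TTC CGC GCG TGT CCA CCC CTC ATC TCA TAC ACT ACA TCG CAT CTA TGT CTA CTT TAC CAT GTG TTC AAT AGG ATC — no ATG→stop ORF.
Frame -3: GGT ATA ACT TCC GCG CGT GTC CAC CCC TCA TCT CAT ACA CTA CAT CGC ATC TAT GTC TAC TTT ACC ATG TGT TCA ATA GGA — no ATG→stop ORF.
Longest: frame -1, positions 55–81, 27 nt = 9 codons = 8 aa. → 27 nucleotides.

27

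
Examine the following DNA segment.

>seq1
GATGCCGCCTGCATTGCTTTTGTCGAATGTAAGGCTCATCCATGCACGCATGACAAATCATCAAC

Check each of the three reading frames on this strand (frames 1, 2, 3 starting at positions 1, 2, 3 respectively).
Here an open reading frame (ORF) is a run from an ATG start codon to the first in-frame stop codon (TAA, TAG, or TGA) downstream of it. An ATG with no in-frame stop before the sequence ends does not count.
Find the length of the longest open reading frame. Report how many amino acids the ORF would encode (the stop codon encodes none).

Frame 1: GAT GCC GCC TGC ATT GCT TTT GTC GAA TGT AAG GCT CAT CCA TGC ACG CAT GAC AAA TCA TCA — no ATG→stop ORF.
Frame 2: ATG CCG CCT GCA TTG CTT TTG TCG AAT GTA AGG CTC ATC CAT GCA CGC ATG ACA AAT CAT CAA — no ATG→stop ORF.
Frame 3: TGC CGC CTG CAT TGC TTT TGT CGA ATG TAA GGC TCA TCC ATG CAC GCA TGA CAA ATC ATC AAC — ATG at 27, stop TAA at 30 → 6 nt; ATG at 42, stop TGA at 51 → 12 nt.
Longest: frame 3, positions 42–53, 12 nt = 4 codons = 3 aa. → 3 amino acids.

3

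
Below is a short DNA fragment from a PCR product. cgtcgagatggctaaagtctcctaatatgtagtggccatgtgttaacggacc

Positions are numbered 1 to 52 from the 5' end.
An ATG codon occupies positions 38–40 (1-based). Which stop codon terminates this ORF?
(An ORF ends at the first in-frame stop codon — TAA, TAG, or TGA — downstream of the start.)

TAA

Codons from position 38: ATG (38–40), TGT (41–43), TAA (44–46).
The first in-frame stop codon is TAA.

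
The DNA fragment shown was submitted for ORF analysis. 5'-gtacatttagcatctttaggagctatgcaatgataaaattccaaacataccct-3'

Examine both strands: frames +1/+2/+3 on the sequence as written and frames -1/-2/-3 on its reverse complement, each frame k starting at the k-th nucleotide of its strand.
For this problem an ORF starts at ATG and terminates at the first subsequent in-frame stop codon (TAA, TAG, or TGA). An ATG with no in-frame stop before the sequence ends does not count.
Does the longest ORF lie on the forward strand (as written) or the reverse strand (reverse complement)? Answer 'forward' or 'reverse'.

reverse

Reverse complement (5'→3'): AGGGTATGTTTGGAATTTTATCATTGCATAGCTCCTAAAGATGCTAAATGTAC
Frame +1: GTA CAT TTA GCA TCT TTA GGA GCT ATG CAA TGA TAA AAT TCC AAA CAT ACC — ATG at 25, stop TGA at 31 → 9 nt.
Frame +2: TAC ATT TAG CAT CTT TAG GAG CTA TGC AAT GAT AAA ATT CCA AAC ATA CCC — no ATG→stop ORF.
Frame +3: ACA TTT AGC ATC TTT AGG AGC TAT GCA ATG ATA AAA TTC CAA ACA TAC CCT — no ATG→stop ORF.
Frame -1: AGG GTA TGT TTG GAA TTT TAT CAT TGC ATA GCT CCT AAA GAT GCT AAA TGT — no ATG→stop ORF.
Frame -2: GGG TAT GTT TGG AAT TTT ATC ATT GCA TAG CTC CTA AAG ATG CTA AAT GTA — no ATG→stop ORF.
Frame -3: GGT ATG TTT GGA ATT TTA TCA TTG CAT AGC TCC TAA AGA TGC TAA ATG TAC — ATG at 6, stop TAA at 36 → 33 nt.
Forward-strand max 9 nt; reverse-strand max 33 nt. The reverse strand has the longer ORF.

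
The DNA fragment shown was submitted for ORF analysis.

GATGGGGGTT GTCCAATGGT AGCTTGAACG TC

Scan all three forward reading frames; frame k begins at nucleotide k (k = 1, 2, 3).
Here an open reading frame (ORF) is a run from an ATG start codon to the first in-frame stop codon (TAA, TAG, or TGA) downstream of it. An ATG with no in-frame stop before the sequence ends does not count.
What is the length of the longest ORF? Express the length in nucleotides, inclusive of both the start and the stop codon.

21

Frame 1: GAT GGG GGT TGT CCA ATG GTA GCT TGA ACG — ATG at 16, stop TGA at 25 → 12 nt.
Frame 2: ATG GGG GTT GTC CAA TGG TAG CTT GAA CGT — ATG at 2, stop TAG at 20 → 21 nt.
Frame 3: TGG GGG TTG TCC AAT GGT AGC TTG AAC GTC — no ATG→stop ORF.
Longest: frame 2, positions 2–22, 21 nt = 7 codons = 6 aa. → 21 nucleotides.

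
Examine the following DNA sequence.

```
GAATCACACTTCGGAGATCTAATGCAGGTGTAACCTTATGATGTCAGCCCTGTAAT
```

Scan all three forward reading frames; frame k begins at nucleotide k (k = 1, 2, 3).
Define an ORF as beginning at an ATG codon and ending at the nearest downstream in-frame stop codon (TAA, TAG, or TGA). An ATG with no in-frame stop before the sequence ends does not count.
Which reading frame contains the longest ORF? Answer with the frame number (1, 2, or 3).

2

Frame 1: GAA TCA CAC TTC GGA GAT CTA ATG CAG GTG TAA CCT TAT GAT GTC AGC CCT GTA — ATG at 22, stop TAA at 31 → 12 nt.
Frame 2: AAT CAC ACT TCG GAG ATC TAA TGC AGG TGT AAC CTT ATG ATG TCA GCC CTG TAA — ATG at 38, stop TAA at 53 → 18 nt; ATG at 41, stop TAA at 53 → 15 nt.
Frame 3: ATC ACA CTT CGG AGA TCT AAT GCA GGT GTA ACC TTA TGA TGT CAG CCC TGT AAT — no ATG→stop ORF.
Longest ORF is 18 nt in frame 2 (positions 38–55).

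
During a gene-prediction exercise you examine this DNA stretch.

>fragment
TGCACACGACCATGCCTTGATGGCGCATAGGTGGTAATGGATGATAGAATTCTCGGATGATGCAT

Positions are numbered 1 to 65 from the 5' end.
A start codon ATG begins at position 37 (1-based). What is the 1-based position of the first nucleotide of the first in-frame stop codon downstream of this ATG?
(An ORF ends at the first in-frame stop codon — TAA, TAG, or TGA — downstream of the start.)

Codons from position 37: ATG (37–39), GAT (40–42), GAT (43–45), AGA (46–48), ATT (49–51), CTC (52–54), GGA (55–57), TGA (58–60).
TGA is a stop codon; it begins at position 58.

58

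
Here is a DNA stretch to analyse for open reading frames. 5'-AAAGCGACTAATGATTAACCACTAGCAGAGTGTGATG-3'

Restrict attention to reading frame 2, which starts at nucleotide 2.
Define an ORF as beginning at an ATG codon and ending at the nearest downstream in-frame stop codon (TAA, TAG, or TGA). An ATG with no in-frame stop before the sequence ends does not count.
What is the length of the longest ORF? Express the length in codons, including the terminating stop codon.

5

Frame 2: AAG CGA CTA ATG ATT AAC CAC TAG CAG AGT GTG ATG — ATG at 11, stop TAG at 23 → 15 nt.
Longest: frame 2, positions 11–25, 15 nt = 5 codons = 4 aa. → 5 codons.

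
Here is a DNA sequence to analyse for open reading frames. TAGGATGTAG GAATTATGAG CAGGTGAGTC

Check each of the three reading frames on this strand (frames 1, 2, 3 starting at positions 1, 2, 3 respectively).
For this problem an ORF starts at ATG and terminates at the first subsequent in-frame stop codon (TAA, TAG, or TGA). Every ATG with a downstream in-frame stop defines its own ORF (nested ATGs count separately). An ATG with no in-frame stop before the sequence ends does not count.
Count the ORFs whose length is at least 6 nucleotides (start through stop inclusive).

2

Frame 1: TAG GAT GTA GGA ATT ATG AGC AGG TGA GTC — ATG at 16, stop TGA at 25 → 12 nt.
Frame 2: AGG ATG TAG GAA TTA TGA GCA GGT GAG — ATG at 5, stop TAG at 8 → 6 nt.
Frame 3: GGA TGT AGG AAT TAT GAG CAG GTG AGT — no ATG→stop ORF.
ORFs ≥ 6 nucleotides: frame 1 16–27 (12 nucleotides), frame 2 5–10 (6 nucleotides). Count = 2.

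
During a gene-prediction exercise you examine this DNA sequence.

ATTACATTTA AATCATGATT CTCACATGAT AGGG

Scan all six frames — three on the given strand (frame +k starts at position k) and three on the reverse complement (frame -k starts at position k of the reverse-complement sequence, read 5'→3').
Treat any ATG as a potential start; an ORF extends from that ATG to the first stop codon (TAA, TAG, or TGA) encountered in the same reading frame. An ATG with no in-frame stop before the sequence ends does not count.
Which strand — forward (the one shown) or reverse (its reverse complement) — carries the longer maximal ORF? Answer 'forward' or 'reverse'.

Reverse complement (5'→3'): CCCTATCATGTGAGAATCATGATTTAAATGTAAT
Frame +1: ATT ACA TTT AAA TCA TGA TTC TCA CAT GAT AGG — no ATG→stop ORF.
Frame +2: TTA CAT TTA AAT CAT GAT TCT CAC ATG ATA GGG — no ATG→stop ORF.
Frame +3: TAC ATT TAA ATC ATG ATT CTC ACA TGA TAG — ATG at 15, stop TGA at 27 → 15 nt.
Frame -1: CCC TAT CAT GTG AGA ATC ATG ATT TAA ATG TAA — ATG at 19, stop TAA at 25 → 9 nt; ATG at 28, stop TAA at 31 → 6 nt.
Frame -2: CCT ATC ATG TGA GAA TCA TGA TTT AAA TGT AAT — ATG at 8, stop TGA at 11 → 6 nt.
Frame -3: CTA TCA TGT GAG AAT CAT GAT TTA AAT GTA — no ATG→stop ORF.
Forward-strand max 15 nt; reverse-strand max 9 nt. The forward strand has the longer ORF.

forward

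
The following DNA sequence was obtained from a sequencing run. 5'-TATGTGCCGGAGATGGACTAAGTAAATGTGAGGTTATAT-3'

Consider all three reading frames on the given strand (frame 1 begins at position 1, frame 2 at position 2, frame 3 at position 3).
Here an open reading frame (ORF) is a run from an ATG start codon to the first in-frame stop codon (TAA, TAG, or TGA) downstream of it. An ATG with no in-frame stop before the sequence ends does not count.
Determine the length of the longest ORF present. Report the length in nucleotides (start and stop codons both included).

24

Frame 1: TAT GTG CCG GAG ATG GAC TAA GTA AAT GTG AGG TTA TAT — ATG at 13, stop TAA at 19 → 9 nt.
Frame 2: ATG TGC CGG AGA TGG ACT AAG TAA ATG TGA GGT TAT — ATG at 2, stop TAA at 23 → 24 nt; ATG at 26, stop TGA at 29 → 6 nt.
Frame 3: TGT GCC GGA GAT GGA CTA AGT AAA TGT GAG GTT ATA — no ATG→stop ORF.
Longest: frame 2, positions 2–25, 24 nt = 8 codons = 7 aa. → 24 nucleotides.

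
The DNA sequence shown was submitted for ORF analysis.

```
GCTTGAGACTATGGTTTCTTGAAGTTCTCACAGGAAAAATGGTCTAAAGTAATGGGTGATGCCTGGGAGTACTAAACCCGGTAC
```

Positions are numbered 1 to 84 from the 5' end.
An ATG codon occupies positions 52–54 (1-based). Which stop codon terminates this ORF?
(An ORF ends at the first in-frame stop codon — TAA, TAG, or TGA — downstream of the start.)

TAA

Codons from position 52: ATG (52–54), GGT (55–57), GAT (58–60), GCC (61–63), TGG (64–66), GAG (67–69), TAC (70–72), TAA (73–75).
The first in-frame stop codon is TAA.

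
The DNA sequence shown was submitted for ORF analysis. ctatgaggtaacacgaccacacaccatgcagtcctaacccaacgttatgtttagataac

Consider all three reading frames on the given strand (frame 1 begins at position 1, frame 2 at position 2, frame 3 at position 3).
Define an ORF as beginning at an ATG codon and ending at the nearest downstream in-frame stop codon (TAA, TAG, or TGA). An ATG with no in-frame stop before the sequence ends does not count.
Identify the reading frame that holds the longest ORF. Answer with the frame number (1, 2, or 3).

2

Frame 1: CTA TGA GGT AAC ACG ACC ACA CAC CAT GCA GTC CTA ACC CAA CGT TAT GTT TAG ATA — no ATG→stop ORF.
Frame 2: TAT GAG GTA ACA CGA CCA CAC ACC ATG CAG TCC TAA CCC AAC GTT ATG TTT AGA TAA — ATG at 26, stop TAA at 35 → 12 nt; ATG at 47, stop TAA at 56 → 12 nt.
Frame 3: ATG AGG TAA CAC GAC CAC ACA CCA TGC AGT CCT AAC CCA ACG TTA TGT TTA GAT AAC — ATG at 3, stop TAA at 9 → 9 nt.
Longest ORF is 12 nt in frame 2 (positions 26–37).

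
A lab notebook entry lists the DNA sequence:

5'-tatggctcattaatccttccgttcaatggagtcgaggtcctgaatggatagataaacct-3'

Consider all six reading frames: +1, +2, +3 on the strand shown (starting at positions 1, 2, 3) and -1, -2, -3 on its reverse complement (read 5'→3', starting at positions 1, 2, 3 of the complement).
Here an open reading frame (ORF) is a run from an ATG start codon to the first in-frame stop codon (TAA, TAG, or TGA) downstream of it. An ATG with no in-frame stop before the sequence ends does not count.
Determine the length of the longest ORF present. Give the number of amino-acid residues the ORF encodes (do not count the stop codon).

Reverse complement (5'→3'): AGGTTTATCTATCCATTCAGGACCTCGACTCCATTGAACGGAAGGATTAATGAGCCATA
Frame +1: TAT GGC TCA TTA ATC CTT CCG TTC AAT GGA GTC GAG GTC CTG AAT GGA TAG ATA AAC — no ATG→stop ORF.
Frame +2: ATG GCT CAT TAA TCC TTC CGT TCA ATG GAG TCG AGG TCC TGA ATG GAT AGA TAA ACC — ATG at 2, stop TAA at 11 → 12 nt; ATG at 26, stop TGA at 41 → 18 nt; ATG at 44, stop TAA at 53 → 12 nt.
Frame +3: TGG CTC ATT AAT CCT TCC GTT CAA TGG AGT CGA GGT CCT GAA TGG ATA GAT AAA CCT — no ATG→stop ORF.
Frame -1: AGG TTT ATC TAT CCA TTC AGG ACC TCG ACT CCA TTG AAC GGA AGG ATT AAT GAG CCA — no ATG→stop ORF.
Frame -2: GGT TTA TCT ATC CAT TCA GGA CCT CGA CTC CAT TGA ACG GAA GGA TTA ATG AGC CAT — no ATG→stop ORF.
Frame -3: GTT TAT CTA TCC ATT CAG GAC CTC GAC TCC ATT GAA CGG AAG GAT TAA TGA GCC ATA — no ATG→stop ORF.
Longest: frame +2, positions 26–43, 18 nt = 6 codons = 5 aa. → 5 amino acids.

5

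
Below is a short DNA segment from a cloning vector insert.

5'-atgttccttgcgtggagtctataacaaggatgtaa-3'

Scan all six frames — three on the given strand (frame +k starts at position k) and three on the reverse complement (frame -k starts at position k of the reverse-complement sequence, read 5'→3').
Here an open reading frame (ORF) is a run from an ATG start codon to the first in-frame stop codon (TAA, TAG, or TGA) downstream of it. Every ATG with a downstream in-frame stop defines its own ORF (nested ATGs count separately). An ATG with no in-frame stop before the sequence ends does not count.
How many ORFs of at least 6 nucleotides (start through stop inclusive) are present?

Reverse complement (5'→3'): TTACATCCTTGTTATAGACTCCACGCAAGGAACAT
Frame +1: ATG TTC CTT GCG TGG AGT CTA TAA CAA GGA TGT — ATG at 1, stop TAA at 22 → 24 nt.
Frame +2: TGT TCC TTG CGT GGA GTC TAT AAC AAG GAT GTA — no ATG→stop ORF.
Frame +3: GTT CCT TGC GTG GAG TCT ATA ACA AGG ATG TAA — ATG at 30, stop TAA at 33 → 6 nt.
Frame -1: TTA CAT CCT TGT TAT AGA CTC CAC GCA AGG AAC — no ATG→stop ORF.
Frame -2: TAC ATC CTT GTT ATA GAC TCC ACG CAA GGA ACA — no ATG→stop ORF.
Frame -3: ACA TCC TTG TTA TAG ACT CCA CGC AAG GAA CAT — no ATG→stop ORF.
ORFs ≥ 6 nucleotides: frame +1 1–24 (24 nucleotides), frame +3 30–35 (6 nucleotides). Count = 2.

2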